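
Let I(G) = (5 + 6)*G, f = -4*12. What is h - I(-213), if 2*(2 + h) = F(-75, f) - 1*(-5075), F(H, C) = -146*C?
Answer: 16765/2 ≈ 8382.5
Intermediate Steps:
f = -48
I(G) = 11*G
h = 12079/2 (h = -2 + (-146*(-48) - 1*(-5075))/2 = -2 + (7008 + 5075)/2 = -2 + (½)*12083 = -2 + 12083/2 = 12079/2 ≈ 6039.5)
h - I(-213) = 12079/2 - 11*(-213) = 12079/2 - 1*(-2343) = 12079/2 + 2343 = 16765/2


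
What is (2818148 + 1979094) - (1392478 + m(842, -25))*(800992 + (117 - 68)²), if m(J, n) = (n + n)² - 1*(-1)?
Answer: -1120711566505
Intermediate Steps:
m(J, n) = 1 + 4*n² (m(J, n) = (2*n)² + 1 = 4*n² + 1 = 1 + 4*n²)
(2818148 + 1979094) - (1392478 + m(842, -25))*(800992 + (117 - 68)²) = (2818148 + 1979094) - (1392478 + (1 + 4*(-25)²))*(800992 + (117 - 68)²) = 4797242 - (1392478 + (1 + 4*625))*(800992 + 49²) = 4797242 - (1392478 + (1 + 2500))*(800992 + 2401) = 4797242 - (1392478 + 2501)*803393 = 4797242 - 1394979*803393 = 4797242 - 1*1120716363747 = 4797242 - 1120716363747 = -1120711566505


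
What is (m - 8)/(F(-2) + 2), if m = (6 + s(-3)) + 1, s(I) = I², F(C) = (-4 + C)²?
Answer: 4/19 ≈ 0.21053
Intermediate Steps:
m = 16 (m = (6 + (-3)²) + 1 = (6 + 9) + 1 = 15 + 1 = 16)
(m - 8)/(F(-2) + 2) = (16 - 8)/((-4 - 2)² + 2) = 8/((-6)² + 2) = 8/(36 + 2) = 8/38 = 8*(1/38) = 4/19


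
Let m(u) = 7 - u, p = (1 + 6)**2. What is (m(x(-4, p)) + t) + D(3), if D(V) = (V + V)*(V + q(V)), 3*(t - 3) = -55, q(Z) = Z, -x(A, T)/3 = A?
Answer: 47/3 ≈ 15.667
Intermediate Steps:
p = 49 (p = 7**2 = 49)
x(A, T) = -3*A
t = -46/3 (t = 3 + (1/3)*(-55) = 3 - 55/3 = -46/3 ≈ -15.333)
D(V) = 4*V**2 (D(V) = (V + V)*(V + V) = (2*V)*(2*V) = 4*V**2)
(m(x(-4, p)) + t) + D(3) = ((7 - (-3)*(-4)) - 46/3) + 4*3**2 = ((7 - 1*12) - 46/3) + 4*9 = ((7 - 12) - 46/3) + 36 = (-5 - 46/3) + 36 = -61/3 + 36 = 47/3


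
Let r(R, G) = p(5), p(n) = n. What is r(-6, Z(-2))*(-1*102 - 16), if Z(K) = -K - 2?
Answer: -590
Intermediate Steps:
Z(K) = -2 - K
r(R, G) = 5
r(-6, Z(-2))*(-1*102 - 16) = 5*(-1*102 - 16) = 5*(-102 - 16) = 5*(-118) = -590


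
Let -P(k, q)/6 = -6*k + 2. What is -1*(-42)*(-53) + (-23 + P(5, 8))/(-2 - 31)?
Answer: -73603/33 ≈ -2230.4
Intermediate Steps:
P(k, q) = -12 + 36*k (P(k, q) = -6*(-6*k + 2) = -6*(2 - 6*k) = -12 + 36*k)
-1*(-42)*(-53) + (-23 + P(5, 8))/(-2 - 31) = -1*(-42)*(-53) + (-23 + (-12 + 36*5))/(-2 - 31) = 42*(-53) + (-23 + (-12 + 180))/(-33) = -2226 + (-23 + 168)*(-1/33) = -2226 + 145*(-1/33) = -2226 - 145/33 = -73603/33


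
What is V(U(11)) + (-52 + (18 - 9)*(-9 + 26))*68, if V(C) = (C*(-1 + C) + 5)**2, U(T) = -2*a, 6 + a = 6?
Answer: 6893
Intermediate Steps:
a = 0 (a = -6 + 6 = 0)
U(T) = 0 (U(T) = -2*0 = 0)
V(C) = (5 + C*(-1 + C))**2
V(U(11)) + (-52 + (18 - 9)*(-9 + 26))*68 = (5 + 0**2 - 1*0)**2 + (-52 + (18 - 9)*(-9 + 26))*68 = (5 + 0 + 0)**2 + (-52 + 9*17)*68 = 5**2 + (-52 + 153)*68 = 25 + 101*68 = 25 + 6868 = 6893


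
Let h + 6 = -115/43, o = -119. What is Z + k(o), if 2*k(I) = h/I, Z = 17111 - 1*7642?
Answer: 96906119/10234 ≈ 9469.0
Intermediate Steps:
h = -373/43 (h = -6 - 115/43 = -373/43 ≈ -8.6744)
Z = 9469 (Z = 17111 - 7642 = 9469)
k(I) = -373/(86*I) (k(I) = (-373/(43*I))/2 = -373/(86*I))
Z + k(o) = 9469 - 373/86/(-119) = 9469 - 373/86*(-1/119) = 9469 + 373/10234 = 96906119/10234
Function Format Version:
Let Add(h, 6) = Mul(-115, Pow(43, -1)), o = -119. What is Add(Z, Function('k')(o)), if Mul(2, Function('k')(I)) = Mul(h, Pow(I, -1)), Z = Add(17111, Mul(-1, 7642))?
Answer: Rational(96906119, 10234) ≈ 9469.0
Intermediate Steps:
h = Rational(-373, 43) (h = Add(-6, Mul(-115, Pow(43, -1))) = Add(-6, Mul(-115, Rational(1, 43))) = Add(-6, Rational(-115, 43)) = Rational(-373, 43) ≈ -8.6744)
Z = 9469 (Z = Add(17111, -7642) = 9469)
Function('k')(I) = Mul(Rational(-373, 86), Pow(I, -1)) (Function('k')(I) = Mul(Rational(1, 2), Mul(Rational(-373, 43), Pow(I, -1))) = Mul(Rational(-373, 86), Pow(I, -1)))
Add(Z, Function('k')(o)) = Add(9469, Mul(Rational(-373, 86), Pow(-119, -1))) = Add(9469, Mul(Rational(-373, 86), Rational(-1, 119))) = Add(9469, Rational(373, 10234)) = Rational(96906119, 10234)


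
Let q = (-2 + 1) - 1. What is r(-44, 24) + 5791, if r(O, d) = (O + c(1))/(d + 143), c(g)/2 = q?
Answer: 967049/167 ≈ 5790.7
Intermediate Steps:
q = -2 (q = -1 - 1 = -2)
c(g) = -4 (c(g) = 2*(-2) = -4)
r(O, d) = (-4 + O)/(143 + d) (r(O, d) = (O - 4)/(d + 143) = (-4 + O)/(143 + d))
r(-44, 24) + 5791 = (-4 - 44)/(143 + 24) + 5791 = -48/167 + 5791 = 967049/167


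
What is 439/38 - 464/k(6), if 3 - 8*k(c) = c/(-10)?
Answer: -348689/342 ≈ -1019.6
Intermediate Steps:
k(c) = 3/8 + c/80 (k(c) = 3/8 - c/(8*(-10)) = 3/8 - c*(-1)/(8*10) = 3/8 - (-1)*c/80 = 3/8 + c/80)
439/38 - 464/k(6) = 439/38 - 464/(3/8 + (1/80)*6) = 439*(1/38) - 464/(3/8 + 3/40) = 439/38 - 464/9/20 = 439/38 - 464*20/9 = 439/38 - 9280/9 = -348689/342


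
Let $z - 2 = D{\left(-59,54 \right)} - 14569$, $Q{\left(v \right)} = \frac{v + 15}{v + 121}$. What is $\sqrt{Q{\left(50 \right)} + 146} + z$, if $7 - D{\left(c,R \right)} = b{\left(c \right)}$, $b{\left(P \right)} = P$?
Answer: $-14501 + \frac{\sqrt{475589}}{57} \approx -14489.0$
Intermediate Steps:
$D{\left(c,R \right)} = 7 - c$
$Q{\left(v \right)} = \frac{15 + v}{121 + v}$
$z = -14501$ ($z = 2 + \left(\left(7 - -59\right) - 14569\right) = 2 + \left(\left(7 + 59\right) - 14569\right) = 2 + \left(66 - 14569\right) = 2 - 14503 = -14501$)
$\sqrt{Q{\left(50 \right)} + 146} + z = \sqrt{\frac{15 + 50}{121 + 50} + 146} - 14501 = \sqrt{\frac{1}{171} \cdot 65 + 146} - 14501 = \sqrt{\frac{65}{171} + 146} - 14501 = \sqrt{\frac{25031}{171}} - 14501 = \frac{\sqrt{475589}}{57} - 14501 = -14501 + \frac{\sqrt{475589}}{57}$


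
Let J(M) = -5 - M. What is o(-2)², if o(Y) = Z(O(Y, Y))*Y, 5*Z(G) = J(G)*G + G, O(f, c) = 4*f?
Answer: 4096/25 ≈ 163.84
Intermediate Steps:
Z(G) = G/5 + G*(-5 - G)/5 (Z(G) = ((-5 - G)*G + G)/5 = (G*(-5 - G) + G)/5 = (G + G*(-5 - G))/5 = G/5 + G*(-5 - G)/5)
o(Y) = -4*Y²*(4 + 4*Y)/5 (o(Y) = (-4*Y*(4 + 4*Y)/5)*Y = -4*Y²*(4 + 4*Y)/5)
o(-2)² = ((16/5)*(-2)²*(-1 - 1*(-2)))² = ((16/5)*4*(-1 + 2))² = ((16/5)*4*1)² = (64/5)² = 4096/25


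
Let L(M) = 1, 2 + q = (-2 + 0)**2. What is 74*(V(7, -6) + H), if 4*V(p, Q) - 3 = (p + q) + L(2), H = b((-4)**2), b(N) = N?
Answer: 2849/2 ≈ 1424.5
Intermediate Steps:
H = 16 (H = (-4)**2 = 16)
q = 2 (q = -2 + (-2 + 0)**2 = -2 + (-2)**2 = -2 + 4 = 2)
V(p, Q) = 3/2 + p/4 (V(p, Q) = 3/4 + ((p + 2) + 1)/4 = 3/4 + ((2 + p) + 1)/4 = 3/4 + (3 + p)/4 = 3/4 + (3/4 + p/4) = 3/2 + p/4)
74*(V(7, -6) + H) = 74*((3/2 + (1/4)*7) + 16) = 74*((3/2 + 7/4) + 16) = 74*(13/4 + 16) = 74*(77/4) = 2849/2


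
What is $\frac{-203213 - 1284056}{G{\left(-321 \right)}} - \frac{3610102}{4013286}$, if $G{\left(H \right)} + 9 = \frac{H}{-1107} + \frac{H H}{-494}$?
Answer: $\frac{543946108627065467}{79482818200335} \approx 6843.6$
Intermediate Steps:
$G{\left(H \right)} = -9 - \frac{H^{2}}{494} - \frac{H}{1107}$ ($G{\left(H \right)} = -9 + \left(\frac{H}{-1107} + \frac{H H}{-494}\right) = -9 + \left(H \left(- \frac{1}{1107}\right) + H^{2} \left(- \frac{1}{494}\right)\right) = -9 - \left(\frac{H^{2}}{494} + \frac{H}{1107}\right) = -9 - \frac{H^{2}}{494} - \frac{H}{1107}$)
$\frac{-203213 - 1284056}{G{\left(-321 \right)}} - \frac{3610102}{4013286} = \frac{-203213 - 1284056}{-9 - \frac{\left(-321\right)^{2}}{494} - - \frac{107}{369}} - \frac{3610102}{4013286} = \frac{-203213 - 1284056}{-9 - \frac{103041}{494} + \frac{107}{369}} - \frac{1805051}{2006643} = - \frac{1487269}{-9 - \frac{103041}{494} + \frac{107}{369}} - \frac{1805051}{2006643} = - \frac{1487269}{- \frac{39609845}{182286}} - \frac{1805051}{2006643} = \left(-1487269\right) \left(- \frac{182286}{39609845}\right) - \frac{1805051}{2006643} = \frac{271108316934}{39609845} - \frac{1805051}{2006643} = \frac{543946108627065467}{79482818200335}$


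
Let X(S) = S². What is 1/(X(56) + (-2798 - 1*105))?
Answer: 1/233 ≈ 0.0042918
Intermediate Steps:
1/(X(56) + (-2798 - 1*105)) = 1/(56² + (-2798 - 1*105)) = 1/(3136 + (-2798 - 105)) = 1/(3136 - 2903) = 1/233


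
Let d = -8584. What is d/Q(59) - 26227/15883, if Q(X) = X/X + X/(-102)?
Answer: -13907774305/682969 ≈ -20364.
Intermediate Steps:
Q(X) = 1 - X/102 (Q(X) = 1 + X*(-1/102) = 1 - X/102)
d/Q(59) - 26227/15883 = -8584/(1 - 1/102*59) - 26227/15883 = -8584/(1 - 59/102) - 26227*1/15883 = -8584/43/102 - 26227/15883 = -8584*102/43 - 26227/15883 = -875568/43 - 26227/15883 = -13907774305/682969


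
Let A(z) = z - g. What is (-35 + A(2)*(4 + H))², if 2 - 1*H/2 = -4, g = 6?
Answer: 9801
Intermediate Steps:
H = 12 (H = 4 - 2*(-4) = 4 + 8 = 12)
A(z) = -6 + z (A(z) = z - 1*6 = z - 6 = -6 + z)
(-35 + A(2)*(4 + H))² = (-35 + (-6 + 2)*(4 + 12))² = (-35 - 4*16)² = (-35 - 64)² = (-99)² = 9801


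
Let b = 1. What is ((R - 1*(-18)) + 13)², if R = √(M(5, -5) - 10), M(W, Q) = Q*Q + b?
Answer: 1225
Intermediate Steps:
M(W, Q) = 1 + Q² (M(W, Q) = Q*Q + 1 = Q² + 1 = 1 + Q²)
R = 4 (R = √((1 + (-5)²) - 10) = √((1 + 25) - 10) = √(26 - 10) = √16 = 4)
((R - 1*(-18)) + 13)² = ((4 - 1*(-18)) + 13)² = ((4 + 18) + 13)² = (22 + 13)² = 35² = 1225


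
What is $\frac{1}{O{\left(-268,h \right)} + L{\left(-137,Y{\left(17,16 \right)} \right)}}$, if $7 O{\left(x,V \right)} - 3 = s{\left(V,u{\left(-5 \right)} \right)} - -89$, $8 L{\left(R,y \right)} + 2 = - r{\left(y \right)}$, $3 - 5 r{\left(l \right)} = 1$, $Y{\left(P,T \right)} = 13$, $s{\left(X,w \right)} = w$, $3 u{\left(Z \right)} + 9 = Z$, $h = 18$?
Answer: $\frac{210}{2557} \approx 0.082127$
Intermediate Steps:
$u{\left(Z \right)} = -3 + \frac{Z}{3}$
$r{\left(l \right)} = \frac{2}{5}$ ($r{\left(l \right)} = \frac{3}{5} - \frac{1}{5} = \frac{2}{5}$)
$L{\left(R,y \right)} = - \frac{3}{10}$ ($L{\left(R,y \right)} = - \frac{1}{4} + \frac{\left(-1\right) \frac{2}{5}}{8} = - \frac{1}{4} + \frac{1}{8} \left(- \frac{2}{5}\right) = - \frac{1}{4} - \frac{1}{20} = - \frac{3}{10}$)
$O{\left(x,V \right)} = \frac{262}{21}$ ($O{\left(x,V \right)} = \frac{3}{7} + \frac{\left(-3 + \frac{1}{3} \left(-5\right)\right) - -89}{7} = \frac{3}{7} + \frac{\left(-3 - \frac{5}{3}\right) + 89}{7} = \frac{3}{7} + \frac{- \frac{14}{3} + 89}{7} = \frac{3}{7} + \frac{1}{7} \cdot \frac{253}{3} = \frac{3}{7} + \frac{253}{21} = \frac{262}{21}$)
$\frac{1}{O{\left(-268,h \right)} + L{\left(-137,Y{\left(17,16 \right)} \right)}} = \frac{1}{\frac{262}{21} - \frac{3}{10}} = \frac{1}{\frac{2557}{210}} = \frac{210}{2557}$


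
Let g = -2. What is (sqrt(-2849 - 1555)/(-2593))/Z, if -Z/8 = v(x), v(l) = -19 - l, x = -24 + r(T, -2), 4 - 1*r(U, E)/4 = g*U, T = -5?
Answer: I*sqrt(1101)/300788 ≈ 0.00011031*I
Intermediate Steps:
r(U, E) = 16 + 8*U (r(U, E) = 16 - (-8)*U = 16 + 8*U)
x = -48 (x = -24 + (16 + 8*(-5)) = -24 + (16 - 40) = -24 - 24 = -48)
Z = -232 (Z = -8*(-19 - 1*(-48)) = -8*(-19 + 48) = -8*29 = -232)
(sqrt(-2849 - 1555)/(-2593))/Z = (sqrt(-2849 - 1555)/(-2593))/(-232) = (sqrt(-4404)*(-1/2593))*(-1/232) = ((2*I*sqrt(1101))*(-1/2593))*(-1/232) = -2*I*sqrt(1101)/2593*(-1/232) = I*sqrt(1101)/300788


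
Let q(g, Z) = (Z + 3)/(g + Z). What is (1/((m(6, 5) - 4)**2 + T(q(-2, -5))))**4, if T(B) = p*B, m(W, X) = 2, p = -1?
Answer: 2401/456976 ≈ 0.0052541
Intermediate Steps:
q(g, Z) = (3 + Z)/(Z + g)
T(B) = -B
(1/((m(6, 5) - 4)**2 + T(q(-2, -5))))**4 = (1/((2 - 4)**2 - (3 - 5)/(-5 - 2)))**4 = (1/((-2)**2 - (-2)/(-7)))**4 = (1/(4 - (-1)*(-2)/7))**4 = (1/(4 - 1*2/7))**4 = (1/(4 - 2/7))**4 = (1/(26/7))**4 = (7/26)**4 = 2401/456976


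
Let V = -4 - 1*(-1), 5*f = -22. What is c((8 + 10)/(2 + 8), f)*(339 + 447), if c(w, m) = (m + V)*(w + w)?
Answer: -523476/25 ≈ -20939.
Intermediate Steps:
f = -22/5 (f = (⅕)*(-22) = -22/5 ≈ -4.4000)
V = -3 (V = -4 + 1 = -3)
c(w, m) = 2*w*(-3 + m) (c(w, m) = (m - 3)*(w + w) = (-3 + m)*(2*w) = 2*w*(-3 + m))
c((8 + 10)/(2 + 8), f)*(339 + 447) = (2*((8 + 10)/(2 + 8))*(-3 - 22/5))*(339 + 447) = (2*(18/10)*(-37/5))*786 = (2*(18*(⅒))*(-37/5))*786 = (2*(9/5)*(-37/5))*786 = -666/25*786 = -523476/25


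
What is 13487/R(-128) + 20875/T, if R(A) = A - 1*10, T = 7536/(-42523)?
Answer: -6811098349/57776 ≈ -1.1789e+5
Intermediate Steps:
T = -7536/42523 (T = 7536*(-1/42523) = -7536/42523 ≈ -0.17722)
R(A) = -10 + A (R(A) = A - 10 = -10 + A)
13487/R(-128) + 20875/T = 13487/(-10 - 128) + 20875/(-7536/42523) = 13487/(-138) + 20875*(-42523/7536) = 13487*(-1/138) - 887667625/7536 = -13487/138 - 887667625/7536 = -6811098349/57776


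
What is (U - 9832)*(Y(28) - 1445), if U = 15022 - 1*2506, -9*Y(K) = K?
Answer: -34980572/9 ≈ -3.8867e+6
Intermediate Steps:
Y(K) = -K/9
U = 12516 (U = 15022 - 2506 = 12516)
(U - 9832)*(Y(28) - 1445) = (12516 - 9832)*(-⅑*28 - 1445) = 2684*(-28/9 - 1445) = 2684*(-13033/9) = -34980572/9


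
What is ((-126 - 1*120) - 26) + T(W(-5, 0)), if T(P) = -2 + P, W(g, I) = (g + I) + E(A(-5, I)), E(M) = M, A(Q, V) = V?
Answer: -279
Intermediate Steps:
W(g, I) = g + 2*I (W(g, I) = (g + I) + I = (I + g) + I = g + 2*I)
((-126 - 1*120) - 26) + T(W(-5, 0)) = ((-126 - 1*120) - 26) + (-2 + (-5 + 2*0)) = ((-126 - 120) - 26) + (-2 + (-5 + 0)) = (-246 - 26) + (-2 - 5) = -272 - 7 = -279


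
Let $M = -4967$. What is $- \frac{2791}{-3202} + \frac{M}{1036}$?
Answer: $- \frac{6506429}{1658636} \approx -3.9228$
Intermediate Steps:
$- \frac{2791}{-3202} + \frac{M}{1036} = - \frac{2791}{-3202} - \frac{4967}{1036} = \left(-2791\right) \left(- \frac{1}{3202}\right) - \frac{4967}{1036} = \frac{2791}{3202} - \frac{4967}{1036} = - \frac{6506429}{1658636}$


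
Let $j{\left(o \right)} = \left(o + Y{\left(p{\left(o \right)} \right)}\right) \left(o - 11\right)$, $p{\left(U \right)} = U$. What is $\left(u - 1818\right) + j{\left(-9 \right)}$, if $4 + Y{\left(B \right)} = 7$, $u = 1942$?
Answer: $244$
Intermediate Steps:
$Y{\left(B \right)} = 3$ ($Y{\left(B \right)} = -4 + 7 = 3$)
$j{\left(o \right)} = \left(-11 + o\right) \left(3 + o\right)$ ($j{\left(o \right)} = \left(o + 3\right) \left(o - 11\right) = \left(3 + o\right) \left(-11 + o\right) = \left(-11 + o\right) \left(3 + o\right)$)
$\left(u - 1818\right) + j{\left(-9 \right)} = \left(1942 - 1818\right) - \left(-39 - 81\right) = 124 + \left(-33 + 81 + 72\right) = 124 + 120 = 244$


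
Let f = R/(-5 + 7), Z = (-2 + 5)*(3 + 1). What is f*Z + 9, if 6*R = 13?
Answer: 22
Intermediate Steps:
R = 13/6 (R = (⅙)*13 = 13/6 ≈ 2.1667)
Z = 12 (Z = 3*4 = 12)
f = 13/12 (f = 13/(6*(-5 + 7)) = (13/6)/2 = (13/6)*(½) = 13/12 ≈ 1.0833)
f*Z + 9 = (13/12)*12 + 9 = 13 + 9 = 22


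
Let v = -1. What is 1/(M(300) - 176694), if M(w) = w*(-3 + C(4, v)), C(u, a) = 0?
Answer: -1/177594 ≈ -5.6308e-6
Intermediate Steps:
M(w) = -3*w (M(w) = w*(-3 + 0) = w*(-3) = -3*w)
1/(M(300) - 176694) = 1/(-3*300 - 176694) = 1/(-900 - 176694) = 1/(-177594) = -1/177594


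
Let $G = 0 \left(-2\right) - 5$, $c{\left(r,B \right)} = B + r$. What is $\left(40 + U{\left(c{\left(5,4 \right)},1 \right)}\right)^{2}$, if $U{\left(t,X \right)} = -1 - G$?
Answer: $1936$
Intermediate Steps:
$G = -5$ ($G = 0 - 5 = -5$)
$U{\left(t,X \right)} = 4$ ($U{\left(t,X \right)} = -1 - -5 = -1 + 5 = 4$)
$\left(40 + U{\left(c{\left(5,4 \right)},1 \right)}\right)^{2} = \left(40 + 4\right)^{2} = 44^{2} = 1936$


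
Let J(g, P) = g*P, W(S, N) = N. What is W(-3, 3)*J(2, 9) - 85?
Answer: -31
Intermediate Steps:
J(g, P) = P*g
W(-3, 3)*J(2, 9) - 85 = 3*(9*2) - 85 = 3*18 - 85 = 54 - 85 = -31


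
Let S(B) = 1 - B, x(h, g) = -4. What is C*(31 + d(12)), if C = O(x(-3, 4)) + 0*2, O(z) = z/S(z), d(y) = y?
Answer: -172/5 ≈ -34.400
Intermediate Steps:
O(z) = z/(1 - z)
C = -⅘ (C = -1*(-4)/(-1 - 4) + 0*2 = -1*(-4)/(-5) + 0 = -1*(-4)*(-⅕) + 0 = -⅘ + 0 = -⅘ ≈ -0.80000)
C*(31 + d(12)) = -4*(31 + 12)/5 = -⅘*43 = -172/5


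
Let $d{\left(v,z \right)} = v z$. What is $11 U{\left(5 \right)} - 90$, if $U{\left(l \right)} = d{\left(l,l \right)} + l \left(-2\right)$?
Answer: $75$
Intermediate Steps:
$U{\left(l \right)} = l^{2} - 2 l$ ($U{\left(l \right)} = l l + l \left(-2\right) = l^{2} - 2 l$)
$11 U{\left(5 \right)} - 90 = 11 \cdot 5 \left(-2 + 5\right) - 90 = 11 \cdot 5 \cdot 3 - 90 = 11 \cdot 15 - 90 = 165 - 90 = 75$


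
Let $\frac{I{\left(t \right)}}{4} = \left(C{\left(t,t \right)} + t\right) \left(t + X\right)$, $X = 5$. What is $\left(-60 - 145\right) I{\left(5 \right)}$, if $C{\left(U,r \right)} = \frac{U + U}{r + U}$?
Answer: $-49200$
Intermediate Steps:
$C{\left(U,r \right)} = \frac{2 U}{U + r}$
$I{\left(t \right)} = 4 \left(1 + t\right) \left(5 + t\right)$ ($I{\left(t \right)} = 4 \left(\frac{2 t}{t + t} + t\right) \left(t + 5\right) = 4 \left(\frac{2 t}{2 t} + t\right) \left(5 + t\right) = 4 \left(2 t \frac{1}{2 t} + t\right) \left(5 + t\right) = 4 \left(1 + t\right) \left(5 + t\right)$)
$\left(-60 - 145\right) I{\left(5 \right)} = \left(-60 - 145\right) \left(20 + 4 \cdot 5^{2} + 24 \cdot 5\right) = - 205 \left(20 + 4 \cdot 25 + 120\right) = - 205 \left(20 + 100 + 120\right) = \left(-205\right) 240 = -49200$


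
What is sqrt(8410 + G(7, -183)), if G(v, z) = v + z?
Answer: sqrt(8234) ≈ 90.741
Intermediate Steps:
sqrt(8410 + G(7, -183)) = sqrt(8410 + (7 - 183)) = sqrt(8410 - 176) = sqrt(8234)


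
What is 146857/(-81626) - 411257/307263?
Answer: -7153907843/2280059058 ≈ -3.1376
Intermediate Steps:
146857/(-81626) - 411257/307263 = 146857*(-1/81626) - 411257*1/307263 = -146857/81626 - 37387/27933 = -7153907843/2280059058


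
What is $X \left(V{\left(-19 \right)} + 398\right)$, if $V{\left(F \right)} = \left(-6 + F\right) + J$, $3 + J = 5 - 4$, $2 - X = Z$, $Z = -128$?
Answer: $48230$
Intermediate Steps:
$X = 130$ ($X = 2 - -128 = 2 + 128 = 130$)
$J = -2$ ($J = -3 + \left(5 - 4\right) = -3 + 1 = -2$)
$V{\left(F \right)} = -8 + F$ ($V{\left(F \right)} = \left(-6 + F\right) - 2 = -8 + F$)
$X \left(V{\left(-19 \right)} + 398\right) = 130 \left(\left(-8 - 19\right) + 398\right) = 130 \left(-27 + 398\right) = 130 \cdot 371 = 48230$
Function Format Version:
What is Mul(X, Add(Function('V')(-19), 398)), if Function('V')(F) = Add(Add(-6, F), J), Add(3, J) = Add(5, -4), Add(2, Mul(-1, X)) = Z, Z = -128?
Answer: 48230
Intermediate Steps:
X = 130 (X = Add(2, Mul(-1, -128)) = Add(2, 128) = 130)
J = -2 (J = Add(-3, Add(5, -4)) = Add(-3, 1) = -2)
Function('V')(F) = Add(-8, F) (Function('V')(F) = Add(Add(-6, F), -2) = Add(-8, F))
Mul(X, Add(Function('V')(-19), 398)) = Mul(130, Add(Add(-8, -19), 398)) = Mul(130, Add(-27, 398)) = Mul(130, 371) = 48230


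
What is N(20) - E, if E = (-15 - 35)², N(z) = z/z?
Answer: -2499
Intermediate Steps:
N(z) = 1
E = 2500 (E = (-50)² = 2500)
N(20) - E = 1 - 1*2500 = 1 - 2500 = -2499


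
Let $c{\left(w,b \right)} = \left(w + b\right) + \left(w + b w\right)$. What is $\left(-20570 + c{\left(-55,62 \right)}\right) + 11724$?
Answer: $-12304$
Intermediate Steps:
$c{\left(w,b \right)} = b + 2 w + b w$ ($c{\left(w,b \right)} = \left(b + w\right) + \left(w + b w\right) = b + 2 w + b w$)
$\left(-20570 + c{\left(-55,62 \right)}\right) + 11724 = \left(-20570 + \left(62 + 2 \left(-55\right) + 62 \left(-55\right)\right)\right) + 11724 = \left(-20570 - 3458\right) + 11724 = -24028 + 11724 = -12304$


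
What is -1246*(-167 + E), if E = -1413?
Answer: 1968680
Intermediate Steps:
-1246*(-167 + E) = -1246*(-167 - 1413) = -1246*(-1580) = 1968680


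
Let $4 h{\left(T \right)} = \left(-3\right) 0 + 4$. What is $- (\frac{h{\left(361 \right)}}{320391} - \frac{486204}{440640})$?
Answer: $\frac{1442360603}{1307195280} \approx 1.1034$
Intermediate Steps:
$h{\left(T \right)} = 1$ ($h{\left(T \right)} = \frac{\left(-3\right) 0 + 4}{4} = \frac{0 + 4}{4} = \frac{1}{4} \cdot 4 = 1$)
$- (\frac{h{\left(361 \right)}}{320391} - \frac{486204}{440640}) = - (1 \cdot \frac{1}{320391} - \frac{486204}{440640}) = - (1 \cdot \frac{1}{320391} - \frac{40517}{36720}) = - (\frac{1}{320391} - \frac{40517}{36720}) = \left(-1\right) \left(- \frac{1442360603}{1307195280}\right) = \frac{1442360603}{1307195280}$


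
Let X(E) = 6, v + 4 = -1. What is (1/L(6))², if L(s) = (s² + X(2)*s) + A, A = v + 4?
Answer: 1/5041 ≈ 0.00019837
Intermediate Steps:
v = -5 (v = -4 - 1 = -5)
A = -1 (A = -5 + 4 = -1)
L(s) = -1 + s² + 6*s (L(s) = (s² + 6*s) - 1 = -1 + s² + 6*s)
(1/L(6))² = (1/(-1 + 6² + 6*6))² = (1/(-1 + 36 + 36))² = (1/71)² = 1/5041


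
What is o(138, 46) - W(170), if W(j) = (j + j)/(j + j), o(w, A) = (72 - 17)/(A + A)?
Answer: -37/92 ≈ -0.40217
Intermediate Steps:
o(w, A) = 55/(2*A) (o(w, A) = 55/((2*A)) = 55*(1/(2*A)) = 55/(2*A))
W(j) = 1 (W(j) = (2*j)/((2*j)) = (2*j)*(1/(2*j)) = 1)
o(138, 46) - W(170) = (55/2)/46 - 1*1 = (55/2)*(1/46) - 1 = 55/92 - 1 = -37/92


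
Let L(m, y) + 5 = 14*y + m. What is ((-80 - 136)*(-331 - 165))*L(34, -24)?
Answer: -32890752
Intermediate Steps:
L(m, y) = -5 + m + 14*y (L(m, y) = -5 + (14*y + m) = -5 + (m + 14*y) = -5 + m + 14*y)
((-80 - 136)*(-331 - 165))*L(34, -24) = ((-80 - 136)*(-331 - 165))*(-5 + 34 + 14*(-24)) = (-216*(-496))*(-5 + 34 - 336) = 107136*(-307) = -32890752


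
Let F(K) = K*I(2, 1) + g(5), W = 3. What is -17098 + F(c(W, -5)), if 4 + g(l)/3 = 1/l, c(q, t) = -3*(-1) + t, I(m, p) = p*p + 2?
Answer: -85577/5 ≈ -17115.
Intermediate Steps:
I(m, p) = 2 + p**2 (I(m, p) = p**2 + 2 = 2 + p**2)
c(q, t) = 3 + t
g(l) = -12 + 3/l
F(K) = -57/5 + 3*K (F(K) = K*(2 + 1**2) + (-12 + 3/5) = K*(2 + 1) + (-12 + 3*(1/5)) = K*3 + (-12 + 3/5) = 3*K - 57/5 = -57/5 + 3*K)
-17098 + F(c(W, -5)) = -17098 + (-57/5 + 3*(3 - 5)) = -17098 + (-57/5 + 3*(-2)) = -17098 + (-57/5 - 6) = -17098 - 87/5 = -85577/5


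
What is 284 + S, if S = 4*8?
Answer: 316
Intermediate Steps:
S = 32
284 + S = 284 + 32 = 316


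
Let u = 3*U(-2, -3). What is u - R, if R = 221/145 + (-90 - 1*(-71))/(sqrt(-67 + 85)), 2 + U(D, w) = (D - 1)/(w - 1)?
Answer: -3059/580 + 19*sqrt(2)/6 ≈ -0.79580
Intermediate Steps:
U(D, w) = -2 + (-1 + D)/(-1 + w) (U(D, w) = -2 + (D - 1)/(w - 1) = -2 + (-1 + D)/(-1 + w))
u = -15/4 (u = 3*((1 - 2 - 2*(-3))/(-1 - 3)) = 3*((1 - 2 + 6)/(-4)) = 3*(-1/4*5) = 3*(-5/4) = -15/4 ≈ -3.7500)
R = 221/145 - 19*sqrt(2)/6 (R = 221*(1/145) + (-90 + 71)/(sqrt(18)) = 221/145 - 19*sqrt(2)/6 ≈ -2.9542)
u - R = -15/4 - (221/145 - 19*sqrt(2)/6) = -15/4 + (-221/145 + 19*sqrt(2)/6) = -3059/580 + 19*sqrt(2)/6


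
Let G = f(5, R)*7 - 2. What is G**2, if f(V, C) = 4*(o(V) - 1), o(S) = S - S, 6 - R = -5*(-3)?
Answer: 900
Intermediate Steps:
R = -9 (R = 6 - (-5)*(-3) = 6 - 1*15 = 6 - 15 = -9)
o(S) = 0
f(V, C) = -4 (f(V, C) = 4*(0 - 1) = 4*(-1) = -4)
G = -30 (G = -4*7 - 2 = -28 - 2 = -30)
G**2 = (-30)**2 = 900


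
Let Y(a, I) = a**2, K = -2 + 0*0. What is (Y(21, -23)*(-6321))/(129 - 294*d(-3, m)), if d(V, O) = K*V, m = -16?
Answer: 929187/545 ≈ 1704.9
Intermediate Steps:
K = -2 (K = -2 + 0 = -2)
d(V, O) = -2*V
(Y(21, -23)*(-6321))/(129 - 294*d(-3, m)) = (21**2*(-6321))/(129 - (-588)*(-3)) = (441*(-6321))/(129 - 294*6) = -2787561/(129 - 1764) = -2787561/(-1635) = -2787561*(-1/1635) = 929187/545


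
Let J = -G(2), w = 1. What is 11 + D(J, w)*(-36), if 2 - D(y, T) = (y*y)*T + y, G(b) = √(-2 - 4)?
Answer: -277 - 36*I*√6 ≈ -277.0 - 88.182*I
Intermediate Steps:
G(b) = I*√6 (G(b) = √(-6) = I*√6)
J = -I*√6 ≈ -2.4495*I
D(y, T) = 2 - y - T*y² (D(y, T) = 2 - ((y*y)*T + y) = 2 - (y²*T + y) = 2 - (T*y² + y) = 2 - (y + T*y²) = 2 + (-y - T*y²) = 2 - y - T*y²)
11 + D(J, w)*(-36) = 11 + (2 - (-1)*I*√6 - 1*1*(-I*√6)²)*(-36) = 11 + (2 + I*√6 - 1*1*(-6))*(-36) = 11 + (2 + I*√6 + 6)*(-36) = 11 + (8 + I*√6)*(-36) = 11 + (-288 - 36*I*√6) = -277 - 36*I*√6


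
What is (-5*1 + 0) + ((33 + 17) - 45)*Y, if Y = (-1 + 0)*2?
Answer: -15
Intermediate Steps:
Y = -2 (Y = -1*2 = -2)
(-5*1 + 0) + ((33 + 17) - 45)*Y = (-5*1 + 0) + ((33 + 17) - 45)*(-2) = (-5 + 0) + (50 - 45)*(-2) = -5 + 5*(-2) = -5 - 10 = -15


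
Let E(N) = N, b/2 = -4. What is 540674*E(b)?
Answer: -4325392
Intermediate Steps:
b = -8 (b = 2*(-4) = -8)
540674*E(b) = 540674*(-8) = -4325392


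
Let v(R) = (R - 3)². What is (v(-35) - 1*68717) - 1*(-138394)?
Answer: 71121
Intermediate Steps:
v(R) = (-3 + R)²
(v(-35) - 1*68717) - 1*(-138394) = ((-3 - 35)² - 1*68717) - 1*(-138394) = ((-38)² - 68717) + 138394 = (1444 - 68717) + 138394 = -67273 + 138394 = 71121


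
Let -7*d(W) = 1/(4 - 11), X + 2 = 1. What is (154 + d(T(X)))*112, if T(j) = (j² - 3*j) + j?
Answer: 120752/7 ≈ 17250.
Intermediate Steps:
X = -1 (X = -2 + 1 = -1)
T(j) = j² - 2*j
d(W) = 1/49 (d(W) = -1/(7*(4 - 11)) = -⅐/(-7) = -⅐*(-⅐) = 1/49)
(154 + d(T(X)))*112 = (154 + 1/49)*112 = (7547/49)*112 = 120752/7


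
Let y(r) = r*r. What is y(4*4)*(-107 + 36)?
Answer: -18176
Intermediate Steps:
y(r) = r²
y(4*4)*(-107 + 36) = (4*4)²*(-107 + 36) = 16²*(-71) = 256*(-71) = -18176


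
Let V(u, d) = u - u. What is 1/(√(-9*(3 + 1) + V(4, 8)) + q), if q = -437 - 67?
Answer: -14/7057 - I/42342 ≈ -0.0019838 - 2.3617e-5*I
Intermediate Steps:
V(u, d) = 0
q = -504
1/(√(-9*(3 + 1) + V(4, 8)) + q) = 1/(√(-9*(3 + 1) + 0) - 504) = 1/(√(-9*4 + 0) - 504) = 1/(√(-36 + 0) - 504) = 1/(√(-36) - 504) = 1/(6*I - 504) = 1/(-504 + 6*I) = (-504 - 6*I)/254052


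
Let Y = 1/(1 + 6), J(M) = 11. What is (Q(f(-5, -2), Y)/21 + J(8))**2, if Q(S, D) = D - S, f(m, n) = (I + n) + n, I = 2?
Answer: 295936/2401 ≈ 123.26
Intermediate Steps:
f(m, n) = 2 + 2*n (f(m, n) = (2 + n) + n = 2 + 2*n)
Y = 1/7 ≈ 0.14286
(Q(f(-5, -2), Y)/21 + J(8))**2 = ((1/7 - (2 + 2*(-2)))/21 + 11)**2 = ((1/7 - (2 - 4))*(1/21) + 11)**2 = ((1/7 - 1*(-2))*(1/21) + 11)**2 = ((1/7 + 2)*(1/21) + 11)**2 = ((15/7)*(1/21) + 11)**2 = (5/49 + 11)**2 = (544/49)**2 = 295936/2401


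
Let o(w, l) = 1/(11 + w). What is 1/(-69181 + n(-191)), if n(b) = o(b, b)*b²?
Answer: -180/12489061 ≈ -1.4413e-5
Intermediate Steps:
n(b) = b²/(11 + b)
1/(-69181 + n(-191)) = 1/(-69181 + (-191)²/(11 - 191)) = 1/(-69181 + 36481/(-180)) = 1/(-69181 + 36481*(-1/180)) = 1/(-69181 - 36481/180) = 1/(-12489061/180) = -180/12489061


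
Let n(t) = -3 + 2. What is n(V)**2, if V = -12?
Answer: 1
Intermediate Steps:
n(t) = -1
n(V)**2 = (-1)**2 = 1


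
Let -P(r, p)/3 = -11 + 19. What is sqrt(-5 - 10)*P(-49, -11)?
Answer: -24*I*sqrt(15) ≈ -92.952*I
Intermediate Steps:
P(r, p) = -24 (P(r, p) = -3*(-11 + 19) = -3*8 = -24)
sqrt(-5 - 10)*P(-49, -11) = sqrt(-5 - 10)*(-24) = sqrt(-15)*(-24) = (I*sqrt(15))*(-24) = -24*I*sqrt(15)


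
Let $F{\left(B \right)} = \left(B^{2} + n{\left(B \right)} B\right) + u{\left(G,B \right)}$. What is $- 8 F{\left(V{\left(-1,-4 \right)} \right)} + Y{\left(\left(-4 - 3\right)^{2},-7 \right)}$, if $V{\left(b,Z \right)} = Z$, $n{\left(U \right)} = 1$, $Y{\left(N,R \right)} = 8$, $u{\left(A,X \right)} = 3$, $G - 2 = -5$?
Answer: $-112$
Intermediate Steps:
$G = -3$ ($G = 2 - 5 = -3$)
$F{\left(B \right)} = 3 + B + B^{2}$ ($F{\left(B \right)} = \left(B^{2} + 1 B\right) + 3 = \left(B^{2} + B\right) + 3 = \left(B + B^{2}\right) + 3 = 3 + B + B^{2}$)
$- 8 F{\left(V{\left(-1,-4 \right)} \right)} + Y{\left(\left(-4 - 3\right)^{2},-7 \right)} = - 8 \left(3 - 4 + \left(-4\right)^{2}\right) + 8 = - 8 \left(3 - 4 + 16\right) + 8 = \left(-8\right) 15 + 8 = -120 + 8 = -112$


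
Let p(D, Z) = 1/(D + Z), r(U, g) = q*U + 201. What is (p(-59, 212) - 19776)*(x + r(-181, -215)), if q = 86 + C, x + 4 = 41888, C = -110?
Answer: -140481478883/153 ≈ -9.1818e+8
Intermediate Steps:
x = 41884 (x = -4 + 41888 = 41884)
q = -24 (q = 86 - 110 = -24)
r(U, g) = 201 - 24*U (r(U, g) = -24*U + 201 = 201 - 24*U)
(p(-59, 212) - 19776)*(x + r(-181, -215)) = (1/(-59 + 212) - 19776)*(41884 + (201 - 24*(-181))) = (1/153 - 19776)*(41884 + (201 + 4344)) = (1/153 - 19776)*(41884 + 4545) = -3025727/153*46429 = -140481478883/153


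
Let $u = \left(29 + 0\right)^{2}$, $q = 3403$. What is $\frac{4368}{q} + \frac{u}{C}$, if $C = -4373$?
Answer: $\frac{16239341}{14881319} \approx 1.0913$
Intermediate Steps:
$u = 841$ ($u = 29^{2} = 841$)
$\frac{4368}{q} + \frac{u}{C} = \frac{4368}{3403} + \frac{841}{-4373} = 4368 \cdot \frac{1}{3403} + 841 \left(- \frac{1}{4373}\right) = \frac{4368}{3403} - \frac{841}{4373} = \frac{16239341}{14881319}$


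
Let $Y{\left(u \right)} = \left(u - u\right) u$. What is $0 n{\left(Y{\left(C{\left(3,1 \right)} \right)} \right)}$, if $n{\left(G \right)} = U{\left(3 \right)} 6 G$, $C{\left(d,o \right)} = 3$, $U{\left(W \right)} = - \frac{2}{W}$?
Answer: $0$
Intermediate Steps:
$Y{\left(u \right)} = 0$ ($Y{\left(u \right)} = 0 u = 0$)
$n{\left(G \right)} = - 4 G$ ($n{\left(G \right)} = - \frac{2}{3} \cdot 6 G = \left(-2\right) \frac{1}{3} \cdot 6 G = \left(- \frac{2}{3}\right) 6 G = - 4 G$)
$0 n{\left(Y{\left(C{\left(3,1 \right)} \right)} \right)} = 0 \left(\left(-4\right) 0\right) = 0 \cdot 0 = 0$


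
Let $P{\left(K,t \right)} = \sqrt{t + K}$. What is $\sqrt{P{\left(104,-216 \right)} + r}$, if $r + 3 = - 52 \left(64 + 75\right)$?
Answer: $\sqrt{-7231 + 4 i \sqrt{7}} \approx 0.0622 + 85.035 i$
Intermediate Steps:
$P{\left(K,t \right)} = \sqrt{K + t}$
$r = -7231$ ($r = -3 - 52 \left(64 + 75\right) = -3 - 7228 = -7231$)
$\sqrt{P{\left(104,-216 \right)} + r} = \sqrt{\sqrt{104 - 216} - 7231} = \sqrt{\sqrt{-112} - 7231} = \sqrt{4 i \sqrt{7} - 7231} = \sqrt{-7231 + 4 i \sqrt{7}}$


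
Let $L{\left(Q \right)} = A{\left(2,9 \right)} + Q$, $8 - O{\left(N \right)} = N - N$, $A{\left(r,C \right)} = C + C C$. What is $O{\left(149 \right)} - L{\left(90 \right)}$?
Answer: $-172$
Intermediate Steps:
$A{\left(r,C \right)} = C + C^{2}$
$O{\left(N \right)} = 8$ ($O{\left(N \right)} = 8 - \left(N - N\right) = 8 - 0 = 8 + 0 = 8$)
$L{\left(Q \right)} = 90 + Q$ ($L{\left(Q \right)} = 9 \left(1 + 9\right) + Q = 9 \cdot 10 + Q = 90 + Q$)
$O{\left(149 \right)} - L{\left(90 \right)} = 8 - \left(90 + 90\right) = 8 - 180 = -172$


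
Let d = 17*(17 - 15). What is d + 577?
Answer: 611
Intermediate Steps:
d = 34 (d = 17*2 = 34)
d + 577 = 34 + 577 = 611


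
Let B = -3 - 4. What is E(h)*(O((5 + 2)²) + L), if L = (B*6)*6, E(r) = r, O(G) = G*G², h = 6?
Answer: 704382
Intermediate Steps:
O(G) = G³
B = -7
L = -252 (L = -7*6*6 = -42*6 = -252)
E(h)*(O((5 + 2)²) + L) = 6*(((5 + 2)²)³ - 252) = 6*((7²)³ - 252) = 6*(49³ - 252) = 6*(117649 - 252) = 6*117397 = 704382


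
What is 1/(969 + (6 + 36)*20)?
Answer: 1/1809 ≈ 0.00055279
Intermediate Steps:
1/(969 + (6 + 36)*20) = 1/(969 + 42*20) = 1/(969 + 840) = 1/1809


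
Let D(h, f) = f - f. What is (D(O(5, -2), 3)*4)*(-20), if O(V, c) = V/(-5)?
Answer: 0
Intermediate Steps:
O(V, c) = -V/5 (O(V, c) = V*(-1/5) = -V/5)
D(h, f) = 0
(D(O(5, -2), 3)*4)*(-20) = (0*4)*(-20) = 0*(-20) = 0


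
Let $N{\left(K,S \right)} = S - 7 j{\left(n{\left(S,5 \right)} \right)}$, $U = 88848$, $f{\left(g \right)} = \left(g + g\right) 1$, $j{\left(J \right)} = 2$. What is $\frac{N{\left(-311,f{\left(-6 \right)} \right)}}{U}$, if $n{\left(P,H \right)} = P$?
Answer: $- \frac{13}{44424} \approx -0.00029263$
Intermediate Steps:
$f{\left(g \right)} = 2 g$ ($f{\left(g \right)} = 2 g 1 = 2 g$)
$N{\left(K,S \right)} = -14 + S$ ($N{\left(K,S \right)} = S - 14 = -14 + S$)
$\frac{N{\left(-311,f{\left(-6 \right)} \right)}}{U} = \frac{-14 + 2 \left(-6\right)}{88848} = \left(-14 - 12\right) \frac{1}{88848} = \left(-26\right) \frac{1}{88848} = - \frac{13}{44424}$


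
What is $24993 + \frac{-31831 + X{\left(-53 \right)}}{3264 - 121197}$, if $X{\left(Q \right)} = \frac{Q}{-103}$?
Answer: $\frac{303595723847}{12147099} \approx 24993.0$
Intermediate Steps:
$X{\left(Q \right)} = - \frac{Q}{103}$ ($X{\left(Q \right)} = Q \left(- \frac{1}{103}\right) = - \frac{Q}{103}$)
$24993 + \frac{-31831 + X{\left(-53 \right)}}{3264 - 121197} = 24993 + \frac{-31831 - - \frac{53}{103}}{3264 - 121197} = 24993 + \frac{-31831 + \frac{53}{103}}{-117933} = 24993 - - \frac{3278540}{12147099} = 24993 + \frac{3278540}{12147099} = \frac{303595723847}{12147099}$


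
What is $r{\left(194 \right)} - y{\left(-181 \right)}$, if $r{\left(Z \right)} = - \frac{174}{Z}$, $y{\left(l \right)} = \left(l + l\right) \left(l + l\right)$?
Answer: $- \frac{12711355}{97} \approx -1.3104 \cdot 10^{5}$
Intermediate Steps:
$y{\left(l \right)} = 4 l^{2}$ ($y{\left(l \right)} = 2 l 2 l = 4 l^{2}$)
$r{\left(194 \right)} - y{\left(-181 \right)} = - \frac{174}{194} - 4 \left(-181\right)^{2} = \left(-174\right) \frac{1}{194} - 4 \cdot 32761 = - \frac{87}{97} - 131044 = - \frac{12711355}{97}$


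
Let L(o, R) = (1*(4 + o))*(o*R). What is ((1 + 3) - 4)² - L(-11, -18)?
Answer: 1386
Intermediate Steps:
L(o, R) = R*o*(4 + o) (L(o, R) = (4 + o)*(R*o) = R*o*(4 + o))
((1 + 3) - 4)² - L(-11, -18) = ((1 + 3) - 4)² - (-18)*(-11)*(4 - 11) = (4 - 4)² - (-18)*(-11)*(-7) = 0² - 1*(-1386) = 0 + 1386 = 1386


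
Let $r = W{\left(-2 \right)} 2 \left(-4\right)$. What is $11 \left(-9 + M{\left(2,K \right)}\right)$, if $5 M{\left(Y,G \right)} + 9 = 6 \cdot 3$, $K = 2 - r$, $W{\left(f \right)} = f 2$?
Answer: $- \frac{396}{5} \approx -79.2$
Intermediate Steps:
$W{\left(f \right)} = 2 f$
$r = 32$ ($r = 2 \left(-2\right) 2 \left(-4\right) = \left(-4\right) 2 \left(-4\right) = \left(-8\right) \left(-4\right) = 32$)
$K = -30$ ($K = 2 - 32 = -30$)
$M{\left(Y,G \right)} = \frac{9}{5}$ ($M{\left(Y,G \right)} = - \frac{9}{5} + \frac{6 \cdot 3}{5} = - \frac{9}{5} + \frac{1}{5} \cdot 18 = - \frac{9}{5} + \frac{18}{5} = \frac{9}{5}$)
$11 \left(-9 + M{\left(2,K \right)}\right) = 11 \left(-9 + \frac{9}{5}\right) = 11 \left(- \frac{36}{5}\right) = - \frac{396}{5}$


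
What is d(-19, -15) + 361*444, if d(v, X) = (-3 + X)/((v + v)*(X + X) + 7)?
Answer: 183845730/1147 ≈ 1.6028e+5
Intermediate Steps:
d(v, X) = (-3 + X)/(7 + 4*X*v) (d(v, X) = (-3 + X)/((2*v)*(2*X) + 7) = (-3 + X)/(4*X*v + 7) = (-3 + X)/(7 + 4*X*v))
d(-19, -15) + 361*444 = (-3 - 15)/(7 + 4*(-15)*(-19)) + 361*444 = -18/(7 + 1140) + 160284 = -18/1147 + 160284 = 183845730/1147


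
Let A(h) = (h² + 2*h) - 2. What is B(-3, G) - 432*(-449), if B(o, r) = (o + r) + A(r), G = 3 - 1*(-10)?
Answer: 194171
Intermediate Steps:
A(h) = -2 + h² + 2*h
G = 13 (G = 3 + 10 = 13)
B(o, r) = -2 + o + r² + 3*r (B(o, r) = (o + r) + (-2 + r² + 2*r) = -2 + o + r² + 3*r)
B(-3, G) - 432*(-449) = (-2 - 3 + 13² + 3*13) - 432*(-449) = (-2 - 3 + 169 + 39) + 193968 = 203 + 193968 = 194171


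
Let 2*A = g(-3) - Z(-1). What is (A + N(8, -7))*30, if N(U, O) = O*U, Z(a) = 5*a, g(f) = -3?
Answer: -1650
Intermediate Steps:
A = 1 (A = (-3 - 5*(-1))/2 = (-3 - 1*(-5))/2 = (-3 + 5)/2 = (1/2)*2 = 1)
(A + N(8, -7))*30 = (1 - 7*8)*30 = (1 - 56)*30 = -55*30 = -1650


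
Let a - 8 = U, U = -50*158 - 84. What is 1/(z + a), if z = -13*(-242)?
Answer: -1/4830 ≈ -0.00020704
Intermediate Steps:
U = -7984 (U = -7900 - 84 = -7984)
a = -7976 (a = 8 - 7984 = -7976)
z = 3146
1/(z + a) = 1/(3146 - 7976) = 1/(-4830) = -1/4830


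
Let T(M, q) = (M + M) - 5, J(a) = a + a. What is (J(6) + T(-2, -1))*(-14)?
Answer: -42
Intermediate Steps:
J(a) = 2*a
T(M, q) = -5 + 2*M (T(M, q) = 2*M - 5 = -5 + 2*M)
(J(6) + T(-2, -1))*(-14) = (2*6 + (-5 + 2*(-2)))*(-14) = (12 + (-5 - 4))*(-14) = (12 - 9)*(-14) = 3*(-14) = -42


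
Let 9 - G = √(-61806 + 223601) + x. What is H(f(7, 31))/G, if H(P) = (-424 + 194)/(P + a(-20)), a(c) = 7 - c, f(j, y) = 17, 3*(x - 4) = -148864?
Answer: -51363255/487597010692 - 1035*√161795/487597010692 ≈ -0.00010619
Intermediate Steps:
x = -148852/3 (x = 4 + (⅓)*(-148864) = 4 - 148864/3 = -148852/3 ≈ -49617.)
H(P) = -230/(27 + P) (H(P) = (-424 + 194)/(P + (7 - 1*(-20))) = -230/(P + (7 + 20)) = -230/(P + 27) = -230/(27 + P))
G = 148879/3 - √161795 (G = 9 - (√(-61806 + 223601) - 148852/3) = 9 - (√161795 - 148852/3) = 9 - (-148852/3 + √161795) = 9 + (148852/3 - √161795) = 148879/3 - √161795 ≈ 49224.)
H(f(7, 31))/G = (-230/(27 + 17))/(148879/3 - √161795) = (-230/44)/(148879/3 - √161795) = (-230*1/44)/(148879/3 - √161795) = -115/(22*(148879/3 - √161795))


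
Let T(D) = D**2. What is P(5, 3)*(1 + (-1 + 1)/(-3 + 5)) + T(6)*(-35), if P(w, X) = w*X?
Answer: -1245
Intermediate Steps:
P(w, X) = X*w
P(5, 3)*(1 + (-1 + 1)/(-3 + 5)) + T(6)*(-35) = (3*5)*(1 + (-1 + 1)/(-3 + 5)) + 6**2*(-35) = 15*(1 + 0/2) + 36*(-35) = 15*(1 + 0*(1/2)) - 1260 = 15*(1 + 0) - 1260 = 15*1 - 1260 = 15 - 1260 = -1245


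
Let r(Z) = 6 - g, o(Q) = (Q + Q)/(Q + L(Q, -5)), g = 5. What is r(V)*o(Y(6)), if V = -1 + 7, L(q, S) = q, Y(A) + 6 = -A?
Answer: 1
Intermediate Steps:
Y(A) = -6 - A
o(Q) = 1 (o(Q) = (Q + Q)/(Q + Q) = (2*Q)/((2*Q)) = (2*Q)*(1/(2*Q)) = 1)
V = 6
r(Z) = 1 (r(Z) = 6 - 1*5 = 6 - 5 = 1)
r(V)*o(Y(6)) = 1*1 = 1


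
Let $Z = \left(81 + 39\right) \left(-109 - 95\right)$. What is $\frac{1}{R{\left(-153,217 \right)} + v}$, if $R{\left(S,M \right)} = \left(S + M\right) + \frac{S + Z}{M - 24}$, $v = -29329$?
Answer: $- \frac{193}{5672778} \approx -3.4022 \cdot 10^{-5}$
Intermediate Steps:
$Z = -24480$ ($Z = 120 \left(-204\right) = -24480$)
$R{\left(S,M \right)} = M + S + \frac{-24480 + S}{-24 + M}$ ($R{\left(S,M \right)} = \left(S + M\right) + \frac{S - 24480}{M - 24} = \left(M + S\right) + \frac{-24480 + S}{-24 + M} = M + S + \frac{-24480 + S}{-24 + M}$)
$\frac{1}{R{\left(-153,217 \right)} + v} = \frac{1}{\frac{-24480 + 217^{2} - 5208 - -3519 + 217 \left(-153\right)}{-24 + 217} - 29329} = \frac{1}{\frac{-24480 + 47089 - 5208 + 3519 - 33201}{193} - 29329} = \frac{1}{\frac{1}{193} \left(-12281\right) - 29329} = \frac{1}{- \frac{12281}{193} - 29329} = \frac{1}{- \frac{5672778}{193}} = - \frac{193}{5672778}$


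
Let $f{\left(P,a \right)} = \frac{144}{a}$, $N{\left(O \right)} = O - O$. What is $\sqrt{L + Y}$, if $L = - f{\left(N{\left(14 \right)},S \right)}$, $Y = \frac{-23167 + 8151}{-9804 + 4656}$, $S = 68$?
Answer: $\frac{\sqrt{42508466}}{7293} \approx 0.89399$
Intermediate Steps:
$N{\left(O \right)} = 0$
$Y = \frac{3754}{1287}$ ($Y = - \frac{15016}{-5148} = \left(-15016\right) \left(- \frac{1}{5148}\right) = \frac{3754}{1287} \approx 2.9169$)
$L = - \frac{36}{17}$ ($L = - \frac{144}{68} = \left(-1\right) \frac{36}{17} = - \frac{36}{17} \approx -2.1176$)
$\sqrt{L + Y} = \sqrt{- \frac{36}{17} + \frac{3754}{1287}} = \sqrt{\frac{17486}{21879}} = \frac{\sqrt{42508466}}{7293}$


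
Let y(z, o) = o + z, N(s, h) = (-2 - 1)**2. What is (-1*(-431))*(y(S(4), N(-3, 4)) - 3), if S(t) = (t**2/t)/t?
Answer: 3017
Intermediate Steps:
S(t) = 1 (S(t) = t/t = 1)
N(s, h) = 9 (N(s, h) = (-3)**2 = 9)
(-1*(-431))*(y(S(4), N(-3, 4)) - 3) = (-1*(-431))*((9 + 1) - 3) = 431*(10 - 3) = 431*7 = 3017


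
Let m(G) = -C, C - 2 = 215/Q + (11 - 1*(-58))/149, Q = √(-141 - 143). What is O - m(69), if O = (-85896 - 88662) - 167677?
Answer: -50992648/149 - 215*I*√71/142 ≈ -3.4223e+5 - 12.758*I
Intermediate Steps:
O = -342235 (O = -174558 - 167677 = -342235)
Q = 2*I*√71 (Q = √(-284) = 2*I*√71 ≈ 16.852*I)
C = 367/149 - 215*I*√71/142 (C = 2 + (215/((2*I*√71)) + (11 - 1*(-58))/149) = 2 + (215*(-I*√71/142) + (11 + 58)*(1/149)) = 2 + (-215*I*√71/142 + 69*(1/149)) = 2 + (-215*I*√71/142 + 69/149) = 2 + (69/149 - 215*I*√71/142) = 367/149 - 215*I*√71/142 ≈ 2.4631 - 12.758*I)
m(G) = -367/149 + 215*I*√71/142 (m(G) = -(367/149 - 215*I*√71/142) = -367/149 + 215*I*√71/142)
O - m(69) = -342235 - (-367/149 + 215*I*√71/142) = -342235 + (367/149 - 215*I*√71/142) = -50992648/149 - 215*I*√71/142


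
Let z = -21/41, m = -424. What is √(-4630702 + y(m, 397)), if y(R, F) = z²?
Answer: I*√7784209621/41 ≈ 2151.9*I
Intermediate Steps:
z = -21/41 (z = -21*1/41 = -21/41 ≈ -0.51220)
y(R, F) = 441/1681 (y(R, F) = (-21/41)² = 441/1681)
√(-4630702 + y(m, 397)) = √(-4630702 + 441/1681) = √(-7784209621/1681) = I*√7784209621/41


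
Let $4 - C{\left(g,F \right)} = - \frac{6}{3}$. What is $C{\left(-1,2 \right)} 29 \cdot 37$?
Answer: $6438$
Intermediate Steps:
$C{\left(g,F \right)} = 6$ ($C{\left(g,F \right)} = 4 - - \frac{6}{3} = 4 - \left(-6\right) \frac{1}{3} = 4 - -2 = 4 + 2 = 6$)
$C{\left(-1,2 \right)} 29 \cdot 37 = 6 \cdot 29 \cdot 37 = 174 \cdot 37 = 6438$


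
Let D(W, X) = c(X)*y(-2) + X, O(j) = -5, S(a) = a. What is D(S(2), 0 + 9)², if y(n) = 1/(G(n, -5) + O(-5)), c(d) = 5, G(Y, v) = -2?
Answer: 3364/49 ≈ 68.653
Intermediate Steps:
y(n) = -⅐ (y(n) = 1/(-2 - 5) = 1/(-7) = -⅐)
D(W, X) = -5/7 + X (D(W, X) = 5*(-⅐) + X = -5/7 + X)
D(S(2), 0 + 9)² = (-5/7 + (0 + 9))² = (-5/7 + 9)² = (58/7)² = 3364/49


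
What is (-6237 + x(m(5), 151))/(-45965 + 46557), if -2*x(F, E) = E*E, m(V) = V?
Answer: -35275/1184 ≈ -29.793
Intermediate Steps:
x(F, E) = -E²/2 (x(F, E) = -E*E/2 = -E²/2)
(-6237 + x(m(5), 151))/(-45965 + 46557) = (-6237 - ½*151²)/(-45965 + 46557) = (-6237 - ½*22801)/592 = (-6237 - 22801/2)*(1/592) = -35275/2*1/592 = -35275/1184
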